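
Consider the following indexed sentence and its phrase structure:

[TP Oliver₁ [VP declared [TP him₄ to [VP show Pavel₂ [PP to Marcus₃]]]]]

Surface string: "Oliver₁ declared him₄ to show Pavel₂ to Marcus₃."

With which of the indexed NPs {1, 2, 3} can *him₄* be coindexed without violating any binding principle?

*him* is a pronoun, so Principle B applies: it must be free in its binding domain.
Binding domain of *him₄*: the matrix TP, whose subject is Oliver₁.
*Oliver₁* c-commands the pronoun within its binding domain → coindexation would violate Principle B.
*Pavel₂*: the pronoun c-commands this R-expression → coindexation would violate Principle C on *Pavel₂*.
*Marcus₃*: the pronoun c-commands this R-expression → coindexation would violate Principle C on *Marcus₃*.

none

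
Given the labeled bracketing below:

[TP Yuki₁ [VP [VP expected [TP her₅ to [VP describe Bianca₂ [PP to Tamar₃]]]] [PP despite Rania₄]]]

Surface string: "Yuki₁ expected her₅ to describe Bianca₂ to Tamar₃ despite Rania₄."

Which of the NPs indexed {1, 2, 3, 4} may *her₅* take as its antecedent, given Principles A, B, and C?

*her* is a pronoun, so Principle B applies: it must be free in its binding domain.
Binding domain of *her₅*: the matrix TP, whose subject is Yuki₁.
*Yuki₁* c-commands the pronoun within its binding domain → coindexation would violate Principle B.
*Bianca₂*: the pronoun c-commands this R-expression → coindexation would violate Principle C on *Bianca₂*.
*Tamar₃*: the pronoun c-commands this R-expression → coindexation would violate Principle C on *Tamar₃*.
*Rania₄* and the pronoun do not c-command one another → neither Principle B nor Principle C is at stake; coindexation permitted.

{4}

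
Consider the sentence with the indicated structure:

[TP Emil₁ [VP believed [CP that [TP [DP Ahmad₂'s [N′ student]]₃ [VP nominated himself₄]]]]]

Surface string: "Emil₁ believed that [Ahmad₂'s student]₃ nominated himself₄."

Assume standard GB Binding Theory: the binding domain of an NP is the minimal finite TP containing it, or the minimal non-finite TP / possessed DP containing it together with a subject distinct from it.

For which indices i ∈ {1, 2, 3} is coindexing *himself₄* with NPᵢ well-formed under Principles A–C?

*himself* is an anaphor, so Principle A applies: it must be bound in its binding domain.
Binding domain of *himself₄*: the embedded TP, whose subject is [Ahmad₂'s student]₃.
*Emil₁* c-commands the anaphor but is outside its binding domain → cannot satisfy Principle A.
*Ahmad₂* does not c-command the anaphor → cannot bind it.
*[Ahmad₂'s student]₃* c-commands the anaphor within its binding domain → licit binder.

{3}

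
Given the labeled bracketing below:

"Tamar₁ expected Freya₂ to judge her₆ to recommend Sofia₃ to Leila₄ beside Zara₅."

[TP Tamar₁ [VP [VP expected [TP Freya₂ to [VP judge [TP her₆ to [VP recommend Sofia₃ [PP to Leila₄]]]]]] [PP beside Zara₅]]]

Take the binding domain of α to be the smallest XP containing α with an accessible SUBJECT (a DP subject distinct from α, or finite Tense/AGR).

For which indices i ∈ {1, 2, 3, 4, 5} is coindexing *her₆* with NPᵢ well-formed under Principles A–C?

*her* is a pronoun, so Principle B applies: it must be free in its binding domain.
Binding domain of *her₆*: the embedded TP, whose subject is Freya₂.
*Tamar₁* c-commands the pronoun but from outside its binding domain, and is not c-commanded by it → coindexation permitted.
*Freya₂* c-commands the pronoun within its binding domain → coindexation would violate Principle B.
*Sofia₃*: the pronoun c-commands this R-expression → coindexation would violate Principle C on *Sofia₃*.
*Leila₄*: the pronoun c-commands this R-expression → coindexation would violate Principle C on *Leila₄*.
*Zara₅* and the pronoun do not c-command one another → neither Principle B nor Principle C is at stake; coindexation permitted.

{1, 5}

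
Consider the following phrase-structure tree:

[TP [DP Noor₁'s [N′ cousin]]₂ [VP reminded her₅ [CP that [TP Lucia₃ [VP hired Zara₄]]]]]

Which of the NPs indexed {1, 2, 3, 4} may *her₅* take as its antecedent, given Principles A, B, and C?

*her* is a pronoun, so Principle B applies: it must be free in its binding domain.
Binding domain of *her₅*: the matrix TP, whose subject is [Noor₁'s cousin]₂.
*Noor₁* and the pronoun do not c-command one another → neither Principle B nor Principle C is at stake; coindexation permitted.
*[Noor₁'s cousin]₂* c-commands the pronoun within its binding domain → coindexation would violate Principle B.
*Lucia₃*: the pronoun c-commands this R-expression → coindexation would violate Principle C on *Lucia₃*.
*Zara₄*: the pronoun c-commands this R-expression → coindexation would violate Principle C on *Zara₄*.

{1}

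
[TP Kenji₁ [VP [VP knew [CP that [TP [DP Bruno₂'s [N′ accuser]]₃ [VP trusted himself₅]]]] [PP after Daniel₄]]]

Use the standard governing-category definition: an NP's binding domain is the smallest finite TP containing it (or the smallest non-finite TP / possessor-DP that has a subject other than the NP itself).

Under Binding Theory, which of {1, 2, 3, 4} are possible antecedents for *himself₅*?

*himself* is an anaphor, so Principle A applies: it must be bound in its binding domain.
Binding domain of *himself₅*: the embedded TP, whose subject is [Bruno₂'s accuser]₃.
*Kenji₁* c-commands the anaphor but is outside its binding domain → cannot satisfy Principle A.
*Bruno₂* does not c-command the anaphor → cannot bind it.
*[Bruno₂'s accuser]₃* c-commands the anaphor within its binding domain → licit binder.
*Daniel₄* does not c-command the anaphor → cannot bind it.

{3}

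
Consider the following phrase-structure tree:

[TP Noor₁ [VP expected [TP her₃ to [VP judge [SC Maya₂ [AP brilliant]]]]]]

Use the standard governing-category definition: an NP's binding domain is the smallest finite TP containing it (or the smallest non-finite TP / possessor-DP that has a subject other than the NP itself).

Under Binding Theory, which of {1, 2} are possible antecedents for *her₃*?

none

*her* is a pronoun, so Principle B applies: it must be free in its binding domain.
Binding domain of *her₃*: the matrix TP, whose subject is Noor₁.
*Noor₁* c-commands the pronoun within its binding domain → coindexation would violate Principle B.
*Maya₂*: the pronoun c-commands this R-expression → coindexation would violate Principle C on *Maya₂*.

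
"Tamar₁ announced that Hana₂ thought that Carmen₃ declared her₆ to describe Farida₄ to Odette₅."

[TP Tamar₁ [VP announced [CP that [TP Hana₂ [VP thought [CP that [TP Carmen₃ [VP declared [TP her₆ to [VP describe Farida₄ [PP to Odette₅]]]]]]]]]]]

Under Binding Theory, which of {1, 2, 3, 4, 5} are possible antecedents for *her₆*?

{1, 2}

*her* is a pronoun, so Principle B applies: it must be free in its binding domain.
Binding domain of *her₆*: the embedded TP, whose subject is Carmen₃.
*Tamar₁* c-commands the pronoun but from outside its binding domain, and is not c-commanded by it → coindexation permitted.
*Hana₂* c-commands the pronoun but from outside its binding domain, and is not c-commanded by it → coindexation permitted.
*Carmen₃* c-commands the pronoun within its binding domain → coindexation would violate Principle B.
*Farida₄*: the pronoun c-commands this R-expression → coindexation would violate Principle C on *Farida₄*.
*Odette₅*: the pronoun c-commands this R-expression → coindexation would violate Principle C on *Odette₅*.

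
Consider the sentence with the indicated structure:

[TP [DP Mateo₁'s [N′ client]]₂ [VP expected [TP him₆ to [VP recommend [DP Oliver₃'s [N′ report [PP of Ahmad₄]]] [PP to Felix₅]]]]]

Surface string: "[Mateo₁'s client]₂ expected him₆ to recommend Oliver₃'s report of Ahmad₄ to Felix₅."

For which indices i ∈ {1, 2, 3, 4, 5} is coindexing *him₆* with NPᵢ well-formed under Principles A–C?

*him* is a pronoun, so Principle B applies: it must be free in its binding domain.
Binding domain of *him₆*: the matrix TP, whose subject is [Mateo₁'s client]₂.
*Mateo₁* and the pronoun do not c-command one another → neither Principle B nor Principle C is at stake; coindexation permitted.
*[Mateo₁'s client]₂* c-commands the pronoun within its binding domain → coindexation would violate Principle B.
*Oliver₃*: the pronoun c-commands this R-expression → coindexation would violate Principle C on *Oliver₃*.
*Ahmad₄*: the pronoun c-commands this R-expression → coindexation would violate Principle C on *Ahmad₄*.
*Felix₅*: the pronoun c-commands this R-expression → coindexation would violate Principle C on *Felix₅*.

{1}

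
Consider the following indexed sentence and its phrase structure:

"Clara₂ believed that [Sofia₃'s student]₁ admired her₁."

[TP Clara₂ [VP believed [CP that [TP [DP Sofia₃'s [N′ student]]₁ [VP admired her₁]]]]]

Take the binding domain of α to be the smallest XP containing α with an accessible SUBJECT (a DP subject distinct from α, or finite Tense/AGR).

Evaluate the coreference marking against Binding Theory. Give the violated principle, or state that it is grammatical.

Principle B

The two coindexed NPs are *[Sofia₃'s student]₁* and *her₁*.
*her₁* is a pronoun. Its binding domain is the embedded TP, whose subject is [Sofia₃'s student]₁.
*[Sofia₃'s student]₁* c-commands it within that domain and carries the same index.
The pronoun is locally bound → Principle B violation.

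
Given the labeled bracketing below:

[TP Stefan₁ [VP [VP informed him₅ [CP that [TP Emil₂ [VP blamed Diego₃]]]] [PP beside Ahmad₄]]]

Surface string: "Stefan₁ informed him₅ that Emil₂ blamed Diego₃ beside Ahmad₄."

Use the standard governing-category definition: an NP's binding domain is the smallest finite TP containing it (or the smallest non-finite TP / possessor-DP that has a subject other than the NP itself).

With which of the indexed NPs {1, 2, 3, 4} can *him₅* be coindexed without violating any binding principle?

{4}

*him* is a pronoun, so Principle B applies: it must be free in its binding domain.
Binding domain of *him₅*: the matrix TP, whose subject is Stefan₁.
*Stefan₁* c-commands the pronoun within its binding domain → coindexation would violate Principle B.
*Emil₂*: the pronoun c-commands this R-expression → coindexation would violate Principle C on *Emil₂*.
*Diego₃*: the pronoun c-commands this R-expression → coindexation would violate Principle C on *Diego₃*.
*Ahmad₄* and the pronoun do not c-command one another → neither Principle B nor Principle C is at stake; coindexation permitted.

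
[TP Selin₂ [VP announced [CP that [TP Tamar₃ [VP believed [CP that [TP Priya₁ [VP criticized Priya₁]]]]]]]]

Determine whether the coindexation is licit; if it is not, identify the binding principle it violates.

The two coindexed NPs are *Priya₁* (the lower occurrence) and *Priya₁* (the higher occurrence).
*Priya₁* (the lower occurrence) is an R-expression. Principle C requires it to be free everywhere.
*Priya₁* (the higher occurrence) c-commands it and carries the same index.
The R-expression is bound → Principle C violation.

Principle C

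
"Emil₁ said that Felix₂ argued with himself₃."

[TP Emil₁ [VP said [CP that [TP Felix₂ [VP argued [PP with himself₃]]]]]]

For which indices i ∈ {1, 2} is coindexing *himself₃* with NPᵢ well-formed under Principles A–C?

*himself* is an anaphor, so Principle A applies: it must be bound in its binding domain.
Binding domain of *himself₃*: the embedded TP, whose subject is Felix₂.
*Emil₁* c-commands the anaphor but is outside its binding domain → cannot satisfy Principle A.
*Felix₂* c-commands the anaphor within its binding domain → licit binder.

{2}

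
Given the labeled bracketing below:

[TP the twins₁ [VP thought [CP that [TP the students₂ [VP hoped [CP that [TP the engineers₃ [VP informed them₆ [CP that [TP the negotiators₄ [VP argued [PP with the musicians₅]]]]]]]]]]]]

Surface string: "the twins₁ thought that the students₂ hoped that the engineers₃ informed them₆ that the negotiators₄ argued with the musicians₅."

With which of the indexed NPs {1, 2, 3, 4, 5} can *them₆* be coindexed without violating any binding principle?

{1, 2}

*them* is a pronoun, so Principle B applies: it must be free in its binding domain.
Binding domain of *them₆*: the embedded TP, whose subject is the engineers₃.
*the twins₁* c-commands the pronoun but from outside its binding domain, and is not c-commanded by it → coindexation permitted.
*the students₂* c-commands the pronoun but from outside its binding domain, and is not c-commanded by it → coindexation permitted.
*the engineers₃* c-commands the pronoun within its binding domain → coindexation would violate Principle B.
*the negotiators₄*: the pronoun c-commands this R-expression → coindexation would violate Principle C on *the negotiators₄*.
*the musicians₅*: the pronoun c-commands this R-expression → coindexation would violate Principle C on *the musicians₅*.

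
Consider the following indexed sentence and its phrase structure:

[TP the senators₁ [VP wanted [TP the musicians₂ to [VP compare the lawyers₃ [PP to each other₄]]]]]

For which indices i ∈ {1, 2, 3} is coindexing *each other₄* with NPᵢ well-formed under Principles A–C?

{2, 3}

*each other* is an anaphor, so Principle A applies: it must be bound in its binding domain.
Binding domain of *each other₄*: the embedded TP, whose subject is the musicians₂.
*the senators₁* c-commands the anaphor but is outside its binding domain → cannot satisfy Principle A.
*the musicians₂* c-commands the anaphor within its binding domain → licit binder.
*the lawyers₃* c-commands the anaphor within its binding domain → licit binder.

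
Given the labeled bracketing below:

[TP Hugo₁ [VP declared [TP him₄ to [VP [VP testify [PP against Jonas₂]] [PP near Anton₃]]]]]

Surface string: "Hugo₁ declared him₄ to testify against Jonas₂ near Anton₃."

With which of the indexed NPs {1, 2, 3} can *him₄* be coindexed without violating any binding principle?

none

*him* is a pronoun, so Principle B applies: it must be free in its binding domain.
Binding domain of *him₄*: the matrix TP, whose subject is Hugo₁.
*Hugo₁* c-commands the pronoun within its binding domain → coindexation would violate Principle B.
*Jonas₂*: the pronoun c-commands this R-expression → coindexation would violate Principle C on *Jonas₂*.
*Anton₃*: the pronoun c-commands this R-expression → coindexation would violate Principle C on *Anton₃*.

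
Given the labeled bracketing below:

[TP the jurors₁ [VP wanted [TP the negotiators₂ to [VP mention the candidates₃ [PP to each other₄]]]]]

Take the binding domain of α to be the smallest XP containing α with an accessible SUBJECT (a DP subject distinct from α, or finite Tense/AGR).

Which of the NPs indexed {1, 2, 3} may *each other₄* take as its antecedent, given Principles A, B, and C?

*each other* is an anaphor, so Principle A applies: it must be bound in its binding domain.
Binding domain of *each other₄*: the embedded TP, whose subject is the negotiators₂.
*the jurors₁* c-commands the anaphor but is outside its binding domain → cannot satisfy Principle A.
*the negotiators₂* c-commands the anaphor within its binding domain → licit binder.
*the candidates₃* c-commands the anaphor within its binding domain → licit binder.

{2, 3}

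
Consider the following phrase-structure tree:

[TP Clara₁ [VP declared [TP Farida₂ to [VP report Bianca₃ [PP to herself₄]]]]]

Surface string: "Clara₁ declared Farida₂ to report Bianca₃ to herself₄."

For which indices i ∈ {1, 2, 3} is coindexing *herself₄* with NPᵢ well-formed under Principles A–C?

{2, 3}

*herself* is an anaphor, so Principle A applies: it must be bound in its binding domain.
Binding domain of *herself₄*: the embedded TP, whose subject is Farida₂.
*Clara₁* c-commands the anaphor but is outside its binding domain → cannot satisfy Principle A.
*Farida₂* c-commands the anaphor within its binding domain → licit binder.
*Bianca₃* c-commands the anaphor within its binding domain → licit binder.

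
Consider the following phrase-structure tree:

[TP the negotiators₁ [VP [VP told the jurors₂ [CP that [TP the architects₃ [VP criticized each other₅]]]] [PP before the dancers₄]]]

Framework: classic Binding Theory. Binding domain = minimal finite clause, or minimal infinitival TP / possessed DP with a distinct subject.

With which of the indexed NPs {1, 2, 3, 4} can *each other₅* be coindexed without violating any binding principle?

{3}

*each other* is an anaphor, so Principle A applies: it must be bound in its binding domain.
Binding domain of *each other₅*: the embedded TP, whose subject is the architects₃.
*the negotiators₁* c-commands the anaphor but is outside its binding domain → cannot satisfy Principle A.
*the jurors₂* c-commands the anaphor but is outside its binding domain → cannot satisfy Principle A.
*the architects₃* c-commands the anaphor within its binding domain → licit binder.
*the dancers₄* does not c-command the anaphor → cannot bind it.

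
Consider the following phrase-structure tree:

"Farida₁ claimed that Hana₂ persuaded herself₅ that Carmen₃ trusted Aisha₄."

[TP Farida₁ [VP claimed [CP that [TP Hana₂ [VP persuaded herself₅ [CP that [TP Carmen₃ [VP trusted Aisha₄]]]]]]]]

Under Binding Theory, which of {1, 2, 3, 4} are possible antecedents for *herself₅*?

*herself* is an anaphor, so Principle A applies: it must be bound in its binding domain.
Binding domain of *herself₅*: the embedded TP, whose subject is Hana₂.
*Farida₁* c-commands the anaphor but is outside its binding domain → cannot satisfy Principle A.
*Hana₂* c-commands the anaphor within its binding domain → licit binder.
*Carmen₃* does not c-command the anaphor → cannot bind it.
*Aisha₄* does not c-command the anaphor → cannot bind it.

{2}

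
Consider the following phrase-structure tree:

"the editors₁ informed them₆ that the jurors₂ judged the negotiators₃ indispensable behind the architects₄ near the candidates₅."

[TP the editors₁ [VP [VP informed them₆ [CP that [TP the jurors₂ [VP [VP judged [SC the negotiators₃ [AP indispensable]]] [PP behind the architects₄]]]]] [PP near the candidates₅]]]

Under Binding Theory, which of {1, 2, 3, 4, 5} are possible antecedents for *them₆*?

*them* is a pronoun, so Principle B applies: it must be free in its binding domain.
Binding domain of *them₆*: the matrix TP, whose subject is the editors₁.
*the editors₁* c-commands the pronoun within its binding domain → coindexation would violate Principle B.
*the jurors₂*: the pronoun c-commands this R-expression → coindexation would violate Principle C on *the jurors₂*.
*the negotiators₃*: the pronoun c-commands this R-expression → coindexation would violate Principle C on *the negotiators₃*.
*the architects₄*: the pronoun c-commands this R-expression → coindexation would violate Principle C on *the architects₄*.
*the candidates₅* and the pronoun do not c-command one another → neither Principle B nor Principle C is at stake; coindexation permitted.

{5}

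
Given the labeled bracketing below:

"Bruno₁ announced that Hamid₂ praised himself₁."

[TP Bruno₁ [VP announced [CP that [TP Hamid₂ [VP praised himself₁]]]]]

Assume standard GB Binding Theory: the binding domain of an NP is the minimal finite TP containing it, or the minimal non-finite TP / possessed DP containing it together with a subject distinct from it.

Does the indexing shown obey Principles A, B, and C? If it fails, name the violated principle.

Principle A

The two coindexed NPs are *Bruno₁* and *himself₁*.
*himself₁* is an anaphor. Principle A requires it to be bound within its binding domain — the embedded TP, whose subject is Hamid₂.
Within that domain it is c-commanded by *Hamid₂*, which does not share its index.
*Bruno₁* does c-command the anaphor, but from outside its binding domain.
The anaphor is unbound in its domain → Principle A violation.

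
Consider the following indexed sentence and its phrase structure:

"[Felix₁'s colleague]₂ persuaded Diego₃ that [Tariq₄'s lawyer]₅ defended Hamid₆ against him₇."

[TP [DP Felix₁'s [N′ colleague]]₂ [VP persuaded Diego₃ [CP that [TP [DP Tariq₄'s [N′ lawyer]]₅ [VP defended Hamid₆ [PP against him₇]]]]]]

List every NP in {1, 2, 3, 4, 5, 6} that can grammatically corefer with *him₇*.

*him* is a pronoun, so Principle B applies: it must be free in its binding domain.
Binding domain of *him₇*: the embedded TP, whose subject is [Tariq₄'s lawyer]₅.
*Felix₁* and the pronoun do not c-command one another → neither Principle B nor Principle C is at stake; coindexation permitted.
*[Felix₁'s colleague]₂* c-commands the pronoun but from outside its binding domain, and is not c-commanded by it → coindexation permitted.
*Diego₃* c-commands the pronoun but from outside its binding domain, and is not c-commanded by it → coindexation permitted.
*Tariq₄* and the pronoun do not c-command one another → neither Principle B nor Principle C is at stake; coindexation permitted.
*[Tariq₄'s lawyer]₅* c-commands the pronoun within its binding domain → coindexation would violate Principle B.
*Hamid₆* c-commands the pronoun within its binding domain → coindexation would violate Principle B.

{1, 2, 3, 4}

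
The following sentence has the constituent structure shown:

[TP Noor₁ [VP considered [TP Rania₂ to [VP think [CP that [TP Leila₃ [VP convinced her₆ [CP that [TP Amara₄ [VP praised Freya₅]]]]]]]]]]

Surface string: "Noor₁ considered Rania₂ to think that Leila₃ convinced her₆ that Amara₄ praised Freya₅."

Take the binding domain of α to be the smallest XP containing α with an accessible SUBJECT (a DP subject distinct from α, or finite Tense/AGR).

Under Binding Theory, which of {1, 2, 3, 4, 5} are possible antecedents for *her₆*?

*her* is a pronoun, so Principle B applies: it must be free in its binding domain.
Binding domain of *her₆*: the embedded TP, whose subject is Leila₃.
*Noor₁* c-commands the pronoun but from outside its binding domain, and is not c-commanded by it → coindexation permitted.
*Rania₂* c-commands the pronoun but from outside its binding domain, and is not c-commanded by it → coindexation permitted.
*Leila₃* c-commands the pronoun within its binding domain → coindexation would violate Principle B.
*Amara₄*: the pronoun c-commands this R-expression → coindexation would violate Principle C on *Amara₄*.
*Freya₅*: the pronoun c-commands this R-expression → coindexation would violate Principle C on *Freya₅*.

{1, 2}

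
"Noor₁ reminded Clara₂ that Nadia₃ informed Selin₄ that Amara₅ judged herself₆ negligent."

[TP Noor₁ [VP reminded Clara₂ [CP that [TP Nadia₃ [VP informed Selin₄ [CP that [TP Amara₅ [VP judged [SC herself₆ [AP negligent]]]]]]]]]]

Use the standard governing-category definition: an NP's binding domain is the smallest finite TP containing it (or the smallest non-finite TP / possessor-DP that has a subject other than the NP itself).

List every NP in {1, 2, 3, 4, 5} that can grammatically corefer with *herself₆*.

{5}

*herself* is an anaphor, so Principle A applies: it must be bound in its binding domain.
Binding domain of *herself₆*: the embedded TP, whose subject is Amara₅.
*Noor₁* c-commands the anaphor but is outside its binding domain → cannot satisfy Principle A.
*Clara₂* c-commands the anaphor but is outside its binding domain → cannot satisfy Principle A.
*Nadia₃* c-commands the anaphor but is outside its binding domain → cannot satisfy Principle A.
*Selin₄* c-commands the anaphor but is outside its binding domain → cannot satisfy Principle A.
*Amara₅* c-commands the anaphor within its binding domain → licit binder.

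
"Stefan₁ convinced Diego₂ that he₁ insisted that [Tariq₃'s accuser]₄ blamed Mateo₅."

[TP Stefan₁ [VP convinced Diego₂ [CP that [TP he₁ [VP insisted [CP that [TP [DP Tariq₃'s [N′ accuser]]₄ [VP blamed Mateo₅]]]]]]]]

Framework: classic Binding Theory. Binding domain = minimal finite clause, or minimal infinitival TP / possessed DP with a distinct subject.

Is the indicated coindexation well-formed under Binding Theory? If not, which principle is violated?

The two coindexed NPs are *Stefan₁* and *he₁*.
*he₁* is a pronoun; nothing c-commands it within its binding domain (the embedded TP.), so Principle B holds trivially.
*Stefan₁* is an R-expression; *he₁* does not c-command it, and no other NP shares its index, so Principle C is satisfied.
All principles are respected.

grammatical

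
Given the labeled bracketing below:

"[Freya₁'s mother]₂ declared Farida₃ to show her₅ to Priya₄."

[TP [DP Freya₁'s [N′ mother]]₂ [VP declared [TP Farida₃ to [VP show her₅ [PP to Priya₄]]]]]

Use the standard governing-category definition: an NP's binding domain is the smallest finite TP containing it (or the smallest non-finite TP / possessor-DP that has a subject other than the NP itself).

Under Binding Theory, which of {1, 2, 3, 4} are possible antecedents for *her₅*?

{1, 2}

*her* is a pronoun, so Principle B applies: it must be free in its binding domain.
Binding domain of *her₅*: the embedded TP, whose subject is Farida₃.
*Freya₁* and the pronoun do not c-command one another → neither Principle B nor Principle C is at stake; coindexation permitted.
*[Freya₁'s mother]₂* c-commands the pronoun but from outside its binding domain, and is not c-commanded by it → coindexation permitted.
*Farida₃* c-commands the pronoun within its binding domain → coindexation would violate Principle B.
*Priya₄*: the pronoun c-commands this R-expression → coindexation would violate Principle C on *Priya₄*.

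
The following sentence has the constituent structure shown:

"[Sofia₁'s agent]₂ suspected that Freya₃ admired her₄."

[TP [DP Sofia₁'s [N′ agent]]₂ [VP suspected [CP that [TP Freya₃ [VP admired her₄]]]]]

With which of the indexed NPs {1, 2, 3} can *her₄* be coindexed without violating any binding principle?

{1, 2}

*her* is a pronoun, so Principle B applies: it must be free in its binding domain.
Binding domain of *her₄*: the embedded TP, whose subject is Freya₃.
*Sofia₁* and the pronoun do not c-command one another → neither Principle B nor Principle C is at stake; coindexation permitted.
*[Sofia₁'s agent]₂* c-commands the pronoun but from outside its binding domain, and is not c-commanded by it → coindexation permitted.
*Freya₃* c-commands the pronoun within its binding domain → coindexation would violate Principle B.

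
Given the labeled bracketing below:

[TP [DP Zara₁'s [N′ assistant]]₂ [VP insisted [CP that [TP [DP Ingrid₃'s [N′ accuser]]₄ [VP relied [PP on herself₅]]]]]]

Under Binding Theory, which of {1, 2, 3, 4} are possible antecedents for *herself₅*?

{4}

*herself* is an anaphor, so Principle A applies: it must be bound in its binding domain.
Binding domain of *herself₅*: the embedded TP, whose subject is [Ingrid₃'s accuser]₄.
*Zara₁* does not c-command the anaphor → cannot bind it.
*[Zara₁'s assistant]₂* c-commands the anaphor but is outside its binding domain → cannot satisfy Principle A.
*Ingrid₃* does not c-command the anaphor → cannot bind it.
*[Ingrid₃'s accuser]₄* c-commands the anaphor within its binding domain → licit binder.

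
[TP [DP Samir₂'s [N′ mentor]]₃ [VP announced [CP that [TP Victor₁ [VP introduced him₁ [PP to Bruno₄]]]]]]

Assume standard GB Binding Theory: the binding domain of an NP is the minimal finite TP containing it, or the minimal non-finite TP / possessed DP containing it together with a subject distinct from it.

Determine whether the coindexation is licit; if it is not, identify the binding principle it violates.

Principle B

The two coindexed NPs are *Victor₁* and *him₁*.
*him₁* is a pronoun. Its binding domain is the embedded TP, whose subject is Victor₁.
*Victor₁* c-commands it within that domain and carries the same index.
The pronoun is locally bound → Principle B violation.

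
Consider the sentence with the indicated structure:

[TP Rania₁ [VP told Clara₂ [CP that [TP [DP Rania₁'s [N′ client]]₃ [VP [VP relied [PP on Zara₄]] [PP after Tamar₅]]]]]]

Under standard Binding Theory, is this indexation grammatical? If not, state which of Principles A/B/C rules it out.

Principle C

The two coindexed NPs are *Rania₁* (the lower occurrence) and *Rania₁* (the higher occurrence).
*Rania₁* (the lower occurrence) is an R-expression. Principle C requires it to be free everywhere.
*Rania₁* (the higher occurrence) c-commands it and carries the same index.
The R-expression is bound → Principle C violation.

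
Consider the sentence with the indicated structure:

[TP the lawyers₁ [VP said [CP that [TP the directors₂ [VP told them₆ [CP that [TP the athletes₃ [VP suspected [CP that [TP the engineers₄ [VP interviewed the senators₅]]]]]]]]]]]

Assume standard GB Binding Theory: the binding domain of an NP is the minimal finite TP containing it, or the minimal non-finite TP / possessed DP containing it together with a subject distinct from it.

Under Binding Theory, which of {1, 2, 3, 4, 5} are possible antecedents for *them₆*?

*them* is a pronoun, so Principle B applies: it must be free in its binding domain.
Binding domain of *them₆*: the embedded TP, whose subject is the directors₂.
*the lawyers₁* c-commands the pronoun but from outside its binding domain, and is not c-commanded by it → coindexation permitted.
*the directors₂* c-commands the pronoun within its binding domain → coindexation would violate Principle B.
*the athletes₃*: the pronoun c-commands this R-expression → coindexation would violate Principle C on *the athletes₃*.
*the engineers₄*: the pronoun c-commands this R-expression → coindexation would violate Principle C on *the engineers₄*.
*the senators₅*: the pronoun c-commands this R-expression → coindexation would violate Principle C on *the senators₅*.

{1}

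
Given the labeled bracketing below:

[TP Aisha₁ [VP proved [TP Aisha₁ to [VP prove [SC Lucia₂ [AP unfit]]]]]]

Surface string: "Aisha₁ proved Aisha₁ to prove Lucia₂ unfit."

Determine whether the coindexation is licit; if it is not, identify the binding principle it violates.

The two coindexed NPs are *Aisha₁* (the higher occurrence) and *Aisha₁* (the lower occurrence).
*Aisha₁* (the lower occurrence) is an R-expression. Principle C requires it to be free everywhere.
*Aisha₁* (the higher occurrence) c-commands it and carries the same index.
The R-expression is bound → Principle C violation.

Principle C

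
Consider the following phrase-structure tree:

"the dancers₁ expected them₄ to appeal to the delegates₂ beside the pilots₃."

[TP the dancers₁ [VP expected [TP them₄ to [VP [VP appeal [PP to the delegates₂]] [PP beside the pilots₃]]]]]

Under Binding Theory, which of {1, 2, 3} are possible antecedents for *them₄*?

*them* is a pronoun, so Principle B applies: it must be free in its binding domain.
Binding domain of *them₄*: the matrix TP, whose subject is the dancers₁.
*the dancers₁* c-commands the pronoun within its binding domain → coindexation would violate Principle B.
*the delegates₂*: the pronoun c-commands this R-expression → coindexation would violate Principle C on *the delegates₂*.
*the pilots₃*: the pronoun c-commands this R-expression → coindexation would violate Principle C on *the pilots₃*.

none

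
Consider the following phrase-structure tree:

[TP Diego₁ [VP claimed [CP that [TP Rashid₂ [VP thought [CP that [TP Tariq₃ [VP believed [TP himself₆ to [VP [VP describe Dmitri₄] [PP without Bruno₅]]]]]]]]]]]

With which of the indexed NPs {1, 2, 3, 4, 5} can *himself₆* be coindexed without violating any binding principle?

*himself* is an anaphor, so Principle A applies: it must be bound in its binding domain.
Binding domain of *himself₆*: the embedded TP, whose subject is Tariq₃.
*Diego₁* c-commands the anaphor but is outside its binding domain → cannot satisfy Principle A.
*Rashid₂* c-commands the anaphor but is outside its binding domain → cannot satisfy Principle A.
*Tariq₃* c-commands the anaphor within its binding domain → licit binder.
*Dmitri₄* does not c-command the anaphor → cannot bind it.
*Bruno₅* does not c-command the anaphor → cannot bind it.

{3}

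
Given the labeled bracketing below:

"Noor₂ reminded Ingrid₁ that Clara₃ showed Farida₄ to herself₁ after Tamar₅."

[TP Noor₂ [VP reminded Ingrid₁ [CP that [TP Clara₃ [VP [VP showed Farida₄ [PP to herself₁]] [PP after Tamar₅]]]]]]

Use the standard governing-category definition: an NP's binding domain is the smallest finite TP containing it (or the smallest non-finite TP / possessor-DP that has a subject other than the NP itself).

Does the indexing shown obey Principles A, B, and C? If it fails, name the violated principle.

Principle A

The two coindexed NPs are *Ingrid₁* and *herself₁*.
*herself₁* is an anaphor. Principle A requires it to be bound within its binding domain — the embedded TP, whose subject is Clara₃.
Within that domain it is c-commanded by *Clara₃*, *Farida₄*, none of which share its index.
*Ingrid₁* does c-command the anaphor, but from outside its binding domain.
The anaphor is unbound in its domain → Principle A violation.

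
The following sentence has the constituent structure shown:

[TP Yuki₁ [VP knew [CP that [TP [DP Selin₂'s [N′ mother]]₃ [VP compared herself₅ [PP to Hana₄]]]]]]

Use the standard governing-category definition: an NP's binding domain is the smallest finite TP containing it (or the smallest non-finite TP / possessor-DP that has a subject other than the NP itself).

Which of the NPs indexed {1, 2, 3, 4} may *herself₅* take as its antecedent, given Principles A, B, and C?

{3}

*herself* is an anaphor, so Principle A applies: it must be bound in its binding domain.
Binding domain of *herself₅*: the embedded TP, whose subject is [Selin₂'s mother]₃.
*Yuki₁* c-commands the anaphor but is outside its binding domain → cannot satisfy Principle A.
*Selin₂* does not c-command the anaphor → cannot bind it.
*[Selin₂'s mother]₃* c-commands the anaphor within its binding domain → licit binder.
*Hana₄* does not c-command the anaphor → cannot bind it.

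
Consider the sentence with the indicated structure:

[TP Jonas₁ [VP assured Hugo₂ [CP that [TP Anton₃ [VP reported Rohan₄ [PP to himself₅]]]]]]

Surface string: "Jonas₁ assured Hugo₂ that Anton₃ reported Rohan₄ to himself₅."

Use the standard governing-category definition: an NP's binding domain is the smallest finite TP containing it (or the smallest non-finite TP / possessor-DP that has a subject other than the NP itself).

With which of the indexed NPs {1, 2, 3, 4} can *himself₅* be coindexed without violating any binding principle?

*himself* is an anaphor, so Principle A applies: it must be bound in its binding domain.
Binding domain of *himself₅*: the embedded TP, whose subject is Anton₃.
*Jonas₁* c-commands the anaphor but is outside its binding domain → cannot satisfy Principle A.
*Hugo₂* c-commands the anaphor but is outside its binding domain → cannot satisfy Principle A.
*Anton₃* c-commands the anaphor within its binding domain → licit binder.
*Rohan₄* c-commands the anaphor within its binding domain → licit binder.

{3, 4}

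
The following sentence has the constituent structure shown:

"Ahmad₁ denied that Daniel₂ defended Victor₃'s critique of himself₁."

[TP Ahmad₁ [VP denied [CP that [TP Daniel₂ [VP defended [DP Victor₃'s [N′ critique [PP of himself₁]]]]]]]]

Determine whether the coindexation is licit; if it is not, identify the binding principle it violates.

Principle A

The two coindexed NPs are *Ahmad₁* and *himself₁*.
*himself₁* is an anaphor. Principle A requires it to be bound within its binding domain — the possessed DP, whose subject is Victor₃.
Within that domain it is c-commanded by *Victor₃*, which does not share its index.
*Ahmad₁* does c-command the anaphor, but from outside its binding domain.
The anaphor is unbound in its domain → Principle A violation.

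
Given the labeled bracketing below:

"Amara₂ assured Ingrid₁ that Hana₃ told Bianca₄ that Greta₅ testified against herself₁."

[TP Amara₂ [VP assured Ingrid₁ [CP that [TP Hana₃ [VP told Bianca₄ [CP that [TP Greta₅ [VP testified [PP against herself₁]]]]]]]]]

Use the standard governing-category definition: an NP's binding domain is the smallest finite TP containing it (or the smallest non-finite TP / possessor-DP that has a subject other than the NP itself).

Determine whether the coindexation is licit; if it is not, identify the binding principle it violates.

Principle A

The two coindexed NPs are *Ingrid₁* and *herself₁*.
*herself₁* is an anaphor. Principle A requires it to be bound within its binding domain — the embedded TP, whose subject is Greta₅.
Within that domain it is c-commanded by *Greta₅*, which does not share its index.
*Ingrid₁* does c-command the anaphor, but from outside its binding domain.
The anaphor is unbound in its domain → Principle A violation.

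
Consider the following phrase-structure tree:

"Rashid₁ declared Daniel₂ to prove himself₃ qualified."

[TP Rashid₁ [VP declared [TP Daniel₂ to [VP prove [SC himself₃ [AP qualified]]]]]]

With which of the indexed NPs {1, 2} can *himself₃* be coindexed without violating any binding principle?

{2}

*himself* is an anaphor, so Principle A applies: it must be bound in its binding domain.
Binding domain of *himself₃*: the embedded TP, whose subject is Daniel₂.
*Rashid₁* c-commands the anaphor but is outside its binding domain → cannot satisfy Principle A.
*Daniel₂* c-commands the anaphor within its binding domain → licit binder.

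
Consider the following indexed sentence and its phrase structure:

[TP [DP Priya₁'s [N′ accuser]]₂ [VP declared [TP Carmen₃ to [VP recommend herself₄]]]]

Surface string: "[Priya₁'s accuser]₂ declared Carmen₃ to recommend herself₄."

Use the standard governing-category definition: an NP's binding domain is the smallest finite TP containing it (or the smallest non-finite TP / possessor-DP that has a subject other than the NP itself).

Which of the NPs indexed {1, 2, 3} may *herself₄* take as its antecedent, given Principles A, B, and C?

{3}

*herself* is an anaphor, so Principle A applies: it must be bound in its binding domain.
Binding domain of *herself₄*: the embedded TP, whose subject is Carmen₃.
*Priya₁* does not c-command the anaphor → cannot bind it.
*[Priya₁'s accuser]₂* c-commands the anaphor but is outside its binding domain → cannot satisfy Principle A.
*Carmen₃* c-commands the anaphor within its binding domain → licit binder.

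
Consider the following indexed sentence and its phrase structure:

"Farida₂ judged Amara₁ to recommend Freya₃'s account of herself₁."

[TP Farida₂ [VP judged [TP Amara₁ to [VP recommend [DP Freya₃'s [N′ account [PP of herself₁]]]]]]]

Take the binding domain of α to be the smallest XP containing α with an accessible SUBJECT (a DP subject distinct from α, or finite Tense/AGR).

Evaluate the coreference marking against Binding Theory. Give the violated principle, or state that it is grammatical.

The two coindexed NPs are *Amara₁* and *herself₁*.
*herself₁* is an anaphor. Principle A requires it to be bound within its binding domain — the possessed DP, whose subject is Freya₃.
Within that domain it is c-commanded by *Freya₃*, which does not share its index.
*Amara₁* does c-command the anaphor, but from outside its binding domain.
The anaphor is unbound in its domain → Principle A violation.

Principle A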